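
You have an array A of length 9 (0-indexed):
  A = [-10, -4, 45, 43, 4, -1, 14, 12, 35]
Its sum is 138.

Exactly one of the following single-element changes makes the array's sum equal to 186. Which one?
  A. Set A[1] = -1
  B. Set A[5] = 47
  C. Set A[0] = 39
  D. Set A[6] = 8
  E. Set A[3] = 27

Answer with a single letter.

Option A: A[1] -4->-1, delta=3, new_sum=138+(3)=141
Option B: A[5] -1->47, delta=48, new_sum=138+(48)=186 <-- matches target
Option C: A[0] -10->39, delta=49, new_sum=138+(49)=187
Option D: A[6] 14->8, delta=-6, new_sum=138+(-6)=132
Option E: A[3] 43->27, delta=-16, new_sum=138+(-16)=122

Answer: B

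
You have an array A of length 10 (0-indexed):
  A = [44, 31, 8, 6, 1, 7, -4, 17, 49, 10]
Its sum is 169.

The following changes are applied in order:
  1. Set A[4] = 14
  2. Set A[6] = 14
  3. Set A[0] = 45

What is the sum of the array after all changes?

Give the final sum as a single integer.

Answer: 201

Derivation:
Initial sum: 169
Change 1: A[4] 1 -> 14, delta = 13, sum = 182
Change 2: A[6] -4 -> 14, delta = 18, sum = 200
Change 3: A[0] 44 -> 45, delta = 1, sum = 201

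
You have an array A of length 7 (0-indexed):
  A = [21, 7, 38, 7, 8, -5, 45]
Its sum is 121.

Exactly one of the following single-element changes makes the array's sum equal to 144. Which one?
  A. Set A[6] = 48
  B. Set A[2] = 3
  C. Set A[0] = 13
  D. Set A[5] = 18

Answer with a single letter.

Option A: A[6] 45->48, delta=3, new_sum=121+(3)=124
Option B: A[2] 38->3, delta=-35, new_sum=121+(-35)=86
Option C: A[0] 21->13, delta=-8, new_sum=121+(-8)=113
Option D: A[5] -5->18, delta=23, new_sum=121+(23)=144 <-- matches target

Answer: D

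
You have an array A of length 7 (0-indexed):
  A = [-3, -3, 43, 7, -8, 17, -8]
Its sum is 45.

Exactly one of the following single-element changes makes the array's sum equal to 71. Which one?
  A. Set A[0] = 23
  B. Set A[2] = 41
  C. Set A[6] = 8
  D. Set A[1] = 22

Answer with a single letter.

Option A: A[0] -3->23, delta=26, new_sum=45+(26)=71 <-- matches target
Option B: A[2] 43->41, delta=-2, new_sum=45+(-2)=43
Option C: A[6] -8->8, delta=16, new_sum=45+(16)=61
Option D: A[1] -3->22, delta=25, new_sum=45+(25)=70

Answer: A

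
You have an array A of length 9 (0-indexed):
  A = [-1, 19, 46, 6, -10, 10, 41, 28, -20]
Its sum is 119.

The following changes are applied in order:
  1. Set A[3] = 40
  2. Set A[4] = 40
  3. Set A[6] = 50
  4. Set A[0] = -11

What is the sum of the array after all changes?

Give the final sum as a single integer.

Answer: 202

Derivation:
Initial sum: 119
Change 1: A[3] 6 -> 40, delta = 34, sum = 153
Change 2: A[4] -10 -> 40, delta = 50, sum = 203
Change 3: A[6] 41 -> 50, delta = 9, sum = 212
Change 4: A[0] -1 -> -11, delta = -10, sum = 202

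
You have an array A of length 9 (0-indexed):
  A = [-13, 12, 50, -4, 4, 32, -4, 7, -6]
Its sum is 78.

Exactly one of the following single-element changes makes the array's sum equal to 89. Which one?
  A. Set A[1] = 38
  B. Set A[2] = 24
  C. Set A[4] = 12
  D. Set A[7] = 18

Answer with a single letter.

Option A: A[1] 12->38, delta=26, new_sum=78+(26)=104
Option B: A[2] 50->24, delta=-26, new_sum=78+(-26)=52
Option C: A[4] 4->12, delta=8, new_sum=78+(8)=86
Option D: A[7] 7->18, delta=11, new_sum=78+(11)=89 <-- matches target

Answer: D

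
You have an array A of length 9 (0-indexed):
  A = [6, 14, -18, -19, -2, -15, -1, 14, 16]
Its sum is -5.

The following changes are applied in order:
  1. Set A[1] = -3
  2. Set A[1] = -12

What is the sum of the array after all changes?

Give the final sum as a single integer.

Answer: -31

Derivation:
Initial sum: -5
Change 1: A[1] 14 -> -3, delta = -17, sum = -22
Change 2: A[1] -3 -> -12, delta = -9, sum = -31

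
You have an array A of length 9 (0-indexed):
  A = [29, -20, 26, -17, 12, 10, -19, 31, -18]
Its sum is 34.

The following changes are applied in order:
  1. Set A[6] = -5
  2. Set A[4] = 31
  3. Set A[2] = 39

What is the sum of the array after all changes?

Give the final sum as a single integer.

Answer: 80

Derivation:
Initial sum: 34
Change 1: A[6] -19 -> -5, delta = 14, sum = 48
Change 2: A[4] 12 -> 31, delta = 19, sum = 67
Change 3: A[2] 26 -> 39, delta = 13, sum = 80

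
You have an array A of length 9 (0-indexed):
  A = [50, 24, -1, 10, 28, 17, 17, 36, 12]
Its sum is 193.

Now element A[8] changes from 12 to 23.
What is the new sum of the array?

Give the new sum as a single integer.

Old value at index 8: 12
New value at index 8: 23
Delta = 23 - 12 = 11
New sum = old_sum + delta = 193 + (11) = 204

Answer: 204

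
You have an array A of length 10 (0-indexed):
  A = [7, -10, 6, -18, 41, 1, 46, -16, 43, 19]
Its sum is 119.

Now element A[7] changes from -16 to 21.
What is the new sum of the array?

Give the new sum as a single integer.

Answer: 156

Derivation:
Old value at index 7: -16
New value at index 7: 21
Delta = 21 - -16 = 37
New sum = old_sum + delta = 119 + (37) = 156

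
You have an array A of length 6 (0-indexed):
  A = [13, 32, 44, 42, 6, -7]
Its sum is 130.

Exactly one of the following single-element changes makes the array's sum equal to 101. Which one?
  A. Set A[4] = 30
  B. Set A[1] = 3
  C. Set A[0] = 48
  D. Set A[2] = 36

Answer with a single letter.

Option A: A[4] 6->30, delta=24, new_sum=130+(24)=154
Option B: A[1] 32->3, delta=-29, new_sum=130+(-29)=101 <-- matches target
Option C: A[0] 13->48, delta=35, new_sum=130+(35)=165
Option D: A[2] 44->36, delta=-8, new_sum=130+(-8)=122

Answer: B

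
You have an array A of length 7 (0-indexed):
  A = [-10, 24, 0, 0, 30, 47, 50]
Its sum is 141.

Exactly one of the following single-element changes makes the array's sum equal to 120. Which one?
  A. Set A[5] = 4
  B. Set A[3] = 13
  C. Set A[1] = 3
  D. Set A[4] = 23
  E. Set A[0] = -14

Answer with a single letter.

Option A: A[5] 47->4, delta=-43, new_sum=141+(-43)=98
Option B: A[3] 0->13, delta=13, new_sum=141+(13)=154
Option C: A[1] 24->3, delta=-21, new_sum=141+(-21)=120 <-- matches target
Option D: A[4] 30->23, delta=-7, new_sum=141+(-7)=134
Option E: A[0] -10->-14, delta=-4, new_sum=141+(-4)=137

Answer: C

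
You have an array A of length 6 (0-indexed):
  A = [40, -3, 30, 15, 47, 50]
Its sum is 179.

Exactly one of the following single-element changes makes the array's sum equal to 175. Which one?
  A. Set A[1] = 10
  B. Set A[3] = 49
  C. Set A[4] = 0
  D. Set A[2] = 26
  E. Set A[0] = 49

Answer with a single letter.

Option A: A[1] -3->10, delta=13, new_sum=179+(13)=192
Option B: A[3] 15->49, delta=34, new_sum=179+(34)=213
Option C: A[4] 47->0, delta=-47, new_sum=179+(-47)=132
Option D: A[2] 30->26, delta=-4, new_sum=179+(-4)=175 <-- matches target
Option E: A[0] 40->49, delta=9, new_sum=179+(9)=188

Answer: D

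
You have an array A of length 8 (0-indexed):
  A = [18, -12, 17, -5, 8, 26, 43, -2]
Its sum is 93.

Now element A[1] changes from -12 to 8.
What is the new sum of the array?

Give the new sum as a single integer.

Old value at index 1: -12
New value at index 1: 8
Delta = 8 - -12 = 20
New sum = old_sum + delta = 93 + (20) = 113

Answer: 113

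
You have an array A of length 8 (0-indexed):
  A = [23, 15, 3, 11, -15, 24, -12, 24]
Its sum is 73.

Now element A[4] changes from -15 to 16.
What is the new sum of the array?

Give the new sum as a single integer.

Answer: 104

Derivation:
Old value at index 4: -15
New value at index 4: 16
Delta = 16 - -15 = 31
New sum = old_sum + delta = 73 + (31) = 104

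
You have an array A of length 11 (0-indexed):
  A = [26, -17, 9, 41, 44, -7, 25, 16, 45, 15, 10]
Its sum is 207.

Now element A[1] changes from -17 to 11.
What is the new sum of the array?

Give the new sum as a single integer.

Old value at index 1: -17
New value at index 1: 11
Delta = 11 - -17 = 28
New sum = old_sum + delta = 207 + (28) = 235

Answer: 235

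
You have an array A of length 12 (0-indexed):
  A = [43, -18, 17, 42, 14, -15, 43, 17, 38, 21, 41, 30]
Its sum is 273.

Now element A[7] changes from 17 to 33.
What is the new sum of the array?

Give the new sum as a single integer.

Answer: 289

Derivation:
Old value at index 7: 17
New value at index 7: 33
Delta = 33 - 17 = 16
New sum = old_sum + delta = 273 + (16) = 289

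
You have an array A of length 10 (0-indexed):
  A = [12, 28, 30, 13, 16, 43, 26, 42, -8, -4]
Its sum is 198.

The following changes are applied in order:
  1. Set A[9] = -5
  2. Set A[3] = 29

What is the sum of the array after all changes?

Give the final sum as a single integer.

Initial sum: 198
Change 1: A[9] -4 -> -5, delta = -1, sum = 197
Change 2: A[3] 13 -> 29, delta = 16, sum = 213

Answer: 213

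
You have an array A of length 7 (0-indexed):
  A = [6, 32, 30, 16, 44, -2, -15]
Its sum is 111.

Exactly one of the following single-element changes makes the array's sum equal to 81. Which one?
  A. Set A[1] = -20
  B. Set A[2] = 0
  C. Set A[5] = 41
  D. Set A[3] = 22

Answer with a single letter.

Answer: B

Derivation:
Option A: A[1] 32->-20, delta=-52, new_sum=111+(-52)=59
Option B: A[2] 30->0, delta=-30, new_sum=111+(-30)=81 <-- matches target
Option C: A[5] -2->41, delta=43, new_sum=111+(43)=154
Option D: A[3] 16->22, delta=6, new_sum=111+(6)=117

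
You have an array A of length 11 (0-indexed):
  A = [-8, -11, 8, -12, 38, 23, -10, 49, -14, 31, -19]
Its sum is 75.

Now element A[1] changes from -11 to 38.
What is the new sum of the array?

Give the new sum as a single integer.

Answer: 124

Derivation:
Old value at index 1: -11
New value at index 1: 38
Delta = 38 - -11 = 49
New sum = old_sum + delta = 75 + (49) = 124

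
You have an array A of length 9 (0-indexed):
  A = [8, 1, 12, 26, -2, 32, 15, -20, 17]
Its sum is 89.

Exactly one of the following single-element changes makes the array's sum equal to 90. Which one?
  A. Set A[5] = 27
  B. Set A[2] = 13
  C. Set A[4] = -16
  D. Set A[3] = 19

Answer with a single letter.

Option A: A[5] 32->27, delta=-5, new_sum=89+(-5)=84
Option B: A[2] 12->13, delta=1, new_sum=89+(1)=90 <-- matches target
Option C: A[4] -2->-16, delta=-14, new_sum=89+(-14)=75
Option D: A[3] 26->19, delta=-7, new_sum=89+(-7)=82

Answer: B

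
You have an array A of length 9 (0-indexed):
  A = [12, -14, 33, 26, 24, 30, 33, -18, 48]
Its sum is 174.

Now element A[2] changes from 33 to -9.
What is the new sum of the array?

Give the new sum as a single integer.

Answer: 132

Derivation:
Old value at index 2: 33
New value at index 2: -9
Delta = -9 - 33 = -42
New sum = old_sum + delta = 174 + (-42) = 132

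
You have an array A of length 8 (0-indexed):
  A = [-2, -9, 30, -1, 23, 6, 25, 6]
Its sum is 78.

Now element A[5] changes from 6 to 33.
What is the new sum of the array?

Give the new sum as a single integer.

Answer: 105

Derivation:
Old value at index 5: 6
New value at index 5: 33
Delta = 33 - 6 = 27
New sum = old_sum + delta = 78 + (27) = 105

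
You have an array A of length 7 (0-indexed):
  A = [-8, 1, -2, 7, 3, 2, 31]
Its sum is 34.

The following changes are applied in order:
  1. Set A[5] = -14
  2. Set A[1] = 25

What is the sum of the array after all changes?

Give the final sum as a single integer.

Initial sum: 34
Change 1: A[5] 2 -> -14, delta = -16, sum = 18
Change 2: A[1] 1 -> 25, delta = 24, sum = 42

Answer: 42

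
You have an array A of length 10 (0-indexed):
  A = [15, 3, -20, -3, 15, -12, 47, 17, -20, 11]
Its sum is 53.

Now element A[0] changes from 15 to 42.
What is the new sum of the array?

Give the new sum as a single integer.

Answer: 80

Derivation:
Old value at index 0: 15
New value at index 0: 42
Delta = 42 - 15 = 27
New sum = old_sum + delta = 53 + (27) = 80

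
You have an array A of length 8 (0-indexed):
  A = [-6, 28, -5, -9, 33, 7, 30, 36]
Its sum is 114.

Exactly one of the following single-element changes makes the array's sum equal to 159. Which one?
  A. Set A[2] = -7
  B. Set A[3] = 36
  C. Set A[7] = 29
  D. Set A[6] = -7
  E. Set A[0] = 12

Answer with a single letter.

Option A: A[2] -5->-7, delta=-2, new_sum=114+(-2)=112
Option B: A[3] -9->36, delta=45, new_sum=114+(45)=159 <-- matches target
Option C: A[7] 36->29, delta=-7, new_sum=114+(-7)=107
Option D: A[6] 30->-7, delta=-37, new_sum=114+(-37)=77
Option E: A[0] -6->12, delta=18, new_sum=114+(18)=132

Answer: B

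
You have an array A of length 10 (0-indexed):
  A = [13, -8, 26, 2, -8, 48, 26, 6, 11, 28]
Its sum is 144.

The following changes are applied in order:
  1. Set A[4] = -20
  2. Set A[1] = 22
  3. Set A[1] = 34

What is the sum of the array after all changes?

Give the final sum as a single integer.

Initial sum: 144
Change 1: A[4] -8 -> -20, delta = -12, sum = 132
Change 2: A[1] -8 -> 22, delta = 30, sum = 162
Change 3: A[1] 22 -> 34, delta = 12, sum = 174

Answer: 174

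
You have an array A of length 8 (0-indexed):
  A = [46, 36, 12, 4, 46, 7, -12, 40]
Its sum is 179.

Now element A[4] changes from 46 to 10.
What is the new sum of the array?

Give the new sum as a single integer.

Old value at index 4: 46
New value at index 4: 10
Delta = 10 - 46 = -36
New sum = old_sum + delta = 179 + (-36) = 143

Answer: 143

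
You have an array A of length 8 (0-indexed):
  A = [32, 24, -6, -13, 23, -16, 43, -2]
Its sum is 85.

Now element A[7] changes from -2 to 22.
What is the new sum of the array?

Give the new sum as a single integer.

Answer: 109

Derivation:
Old value at index 7: -2
New value at index 7: 22
Delta = 22 - -2 = 24
New sum = old_sum + delta = 85 + (24) = 109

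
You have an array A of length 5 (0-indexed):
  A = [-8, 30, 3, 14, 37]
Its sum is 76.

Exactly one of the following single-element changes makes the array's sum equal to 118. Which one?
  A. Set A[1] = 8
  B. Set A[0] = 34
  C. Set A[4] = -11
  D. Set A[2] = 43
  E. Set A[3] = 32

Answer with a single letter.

Answer: B

Derivation:
Option A: A[1] 30->8, delta=-22, new_sum=76+(-22)=54
Option B: A[0] -8->34, delta=42, new_sum=76+(42)=118 <-- matches target
Option C: A[4] 37->-11, delta=-48, new_sum=76+(-48)=28
Option D: A[2] 3->43, delta=40, new_sum=76+(40)=116
Option E: A[3] 14->32, delta=18, new_sum=76+(18)=94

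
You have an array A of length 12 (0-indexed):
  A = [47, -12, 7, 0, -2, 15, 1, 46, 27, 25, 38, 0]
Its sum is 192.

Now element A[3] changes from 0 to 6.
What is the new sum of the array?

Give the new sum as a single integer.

Answer: 198

Derivation:
Old value at index 3: 0
New value at index 3: 6
Delta = 6 - 0 = 6
New sum = old_sum + delta = 192 + (6) = 198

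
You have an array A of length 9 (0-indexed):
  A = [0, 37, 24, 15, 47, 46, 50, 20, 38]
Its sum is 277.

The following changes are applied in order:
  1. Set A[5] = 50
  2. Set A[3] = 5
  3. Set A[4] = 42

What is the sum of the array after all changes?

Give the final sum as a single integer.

Answer: 266

Derivation:
Initial sum: 277
Change 1: A[5] 46 -> 50, delta = 4, sum = 281
Change 2: A[3] 15 -> 5, delta = -10, sum = 271
Change 3: A[4] 47 -> 42, delta = -5, sum = 266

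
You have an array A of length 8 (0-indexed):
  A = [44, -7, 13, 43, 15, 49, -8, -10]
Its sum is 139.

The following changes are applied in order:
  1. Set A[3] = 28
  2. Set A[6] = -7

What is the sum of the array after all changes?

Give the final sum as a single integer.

Answer: 125

Derivation:
Initial sum: 139
Change 1: A[3] 43 -> 28, delta = -15, sum = 124
Change 2: A[6] -8 -> -7, delta = 1, sum = 125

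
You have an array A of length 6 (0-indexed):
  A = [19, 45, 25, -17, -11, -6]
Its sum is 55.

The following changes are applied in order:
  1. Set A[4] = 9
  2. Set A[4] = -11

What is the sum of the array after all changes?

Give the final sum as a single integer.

Answer: 55

Derivation:
Initial sum: 55
Change 1: A[4] -11 -> 9, delta = 20, sum = 75
Change 2: A[4] 9 -> -11, delta = -20, sum = 55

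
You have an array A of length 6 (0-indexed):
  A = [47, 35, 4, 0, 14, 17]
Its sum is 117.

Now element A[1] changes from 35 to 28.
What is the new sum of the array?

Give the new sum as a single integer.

Old value at index 1: 35
New value at index 1: 28
Delta = 28 - 35 = -7
New sum = old_sum + delta = 117 + (-7) = 110

Answer: 110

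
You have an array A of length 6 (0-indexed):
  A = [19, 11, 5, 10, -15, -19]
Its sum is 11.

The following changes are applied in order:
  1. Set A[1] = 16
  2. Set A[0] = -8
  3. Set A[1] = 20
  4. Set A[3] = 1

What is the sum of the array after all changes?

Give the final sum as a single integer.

Initial sum: 11
Change 1: A[1] 11 -> 16, delta = 5, sum = 16
Change 2: A[0] 19 -> -8, delta = -27, sum = -11
Change 3: A[1] 16 -> 20, delta = 4, sum = -7
Change 4: A[3] 10 -> 1, delta = -9, sum = -16

Answer: -16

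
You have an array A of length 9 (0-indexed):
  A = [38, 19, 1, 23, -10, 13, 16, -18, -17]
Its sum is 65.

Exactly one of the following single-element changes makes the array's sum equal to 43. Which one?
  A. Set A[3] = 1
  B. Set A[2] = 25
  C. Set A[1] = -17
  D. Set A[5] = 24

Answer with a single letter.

Option A: A[3] 23->1, delta=-22, new_sum=65+(-22)=43 <-- matches target
Option B: A[2] 1->25, delta=24, new_sum=65+(24)=89
Option C: A[1] 19->-17, delta=-36, new_sum=65+(-36)=29
Option D: A[5] 13->24, delta=11, new_sum=65+(11)=76

Answer: A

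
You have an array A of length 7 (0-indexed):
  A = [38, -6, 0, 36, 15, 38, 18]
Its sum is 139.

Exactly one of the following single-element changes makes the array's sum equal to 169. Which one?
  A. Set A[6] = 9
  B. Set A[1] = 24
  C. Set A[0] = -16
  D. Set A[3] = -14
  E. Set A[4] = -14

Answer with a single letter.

Answer: B

Derivation:
Option A: A[6] 18->9, delta=-9, new_sum=139+(-9)=130
Option B: A[1] -6->24, delta=30, new_sum=139+(30)=169 <-- matches target
Option C: A[0] 38->-16, delta=-54, new_sum=139+(-54)=85
Option D: A[3] 36->-14, delta=-50, new_sum=139+(-50)=89
Option E: A[4] 15->-14, delta=-29, new_sum=139+(-29)=110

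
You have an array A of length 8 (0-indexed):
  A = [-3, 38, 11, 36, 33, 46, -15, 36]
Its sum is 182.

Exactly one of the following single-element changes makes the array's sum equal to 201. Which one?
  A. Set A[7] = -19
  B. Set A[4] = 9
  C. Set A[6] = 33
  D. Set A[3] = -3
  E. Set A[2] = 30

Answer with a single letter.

Answer: E

Derivation:
Option A: A[7] 36->-19, delta=-55, new_sum=182+(-55)=127
Option B: A[4] 33->9, delta=-24, new_sum=182+(-24)=158
Option C: A[6] -15->33, delta=48, new_sum=182+(48)=230
Option D: A[3] 36->-3, delta=-39, new_sum=182+(-39)=143
Option E: A[2] 11->30, delta=19, new_sum=182+(19)=201 <-- matches target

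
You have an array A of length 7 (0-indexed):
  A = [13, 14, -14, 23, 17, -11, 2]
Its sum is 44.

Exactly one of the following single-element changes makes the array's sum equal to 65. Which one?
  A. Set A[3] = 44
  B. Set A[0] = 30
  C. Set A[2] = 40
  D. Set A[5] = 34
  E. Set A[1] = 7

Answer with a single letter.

Answer: A

Derivation:
Option A: A[3] 23->44, delta=21, new_sum=44+(21)=65 <-- matches target
Option B: A[0] 13->30, delta=17, new_sum=44+(17)=61
Option C: A[2] -14->40, delta=54, new_sum=44+(54)=98
Option D: A[5] -11->34, delta=45, new_sum=44+(45)=89
Option E: A[1] 14->7, delta=-7, new_sum=44+(-7)=37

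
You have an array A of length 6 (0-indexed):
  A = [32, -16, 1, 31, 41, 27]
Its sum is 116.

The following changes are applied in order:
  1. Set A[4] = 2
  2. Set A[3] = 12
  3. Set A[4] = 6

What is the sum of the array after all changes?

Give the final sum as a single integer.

Answer: 62

Derivation:
Initial sum: 116
Change 1: A[4] 41 -> 2, delta = -39, sum = 77
Change 2: A[3] 31 -> 12, delta = -19, sum = 58
Change 3: A[4] 2 -> 6, delta = 4, sum = 62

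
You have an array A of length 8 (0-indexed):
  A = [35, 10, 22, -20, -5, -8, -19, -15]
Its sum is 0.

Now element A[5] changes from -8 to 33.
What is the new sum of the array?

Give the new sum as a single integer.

Old value at index 5: -8
New value at index 5: 33
Delta = 33 - -8 = 41
New sum = old_sum + delta = 0 + (41) = 41

Answer: 41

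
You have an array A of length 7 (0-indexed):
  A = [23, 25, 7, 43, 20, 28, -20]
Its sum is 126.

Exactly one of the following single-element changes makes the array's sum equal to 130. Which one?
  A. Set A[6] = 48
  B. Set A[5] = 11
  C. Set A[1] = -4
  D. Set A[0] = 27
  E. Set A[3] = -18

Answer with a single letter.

Answer: D

Derivation:
Option A: A[6] -20->48, delta=68, new_sum=126+(68)=194
Option B: A[5] 28->11, delta=-17, new_sum=126+(-17)=109
Option C: A[1] 25->-4, delta=-29, new_sum=126+(-29)=97
Option D: A[0] 23->27, delta=4, new_sum=126+(4)=130 <-- matches target
Option E: A[3] 43->-18, delta=-61, new_sum=126+(-61)=65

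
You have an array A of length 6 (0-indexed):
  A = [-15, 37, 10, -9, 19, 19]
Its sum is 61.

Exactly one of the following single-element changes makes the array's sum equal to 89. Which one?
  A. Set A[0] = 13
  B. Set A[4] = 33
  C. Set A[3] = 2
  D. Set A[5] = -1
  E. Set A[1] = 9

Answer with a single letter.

Option A: A[0] -15->13, delta=28, new_sum=61+(28)=89 <-- matches target
Option B: A[4] 19->33, delta=14, new_sum=61+(14)=75
Option C: A[3] -9->2, delta=11, new_sum=61+(11)=72
Option D: A[5] 19->-1, delta=-20, new_sum=61+(-20)=41
Option E: A[1] 37->9, delta=-28, new_sum=61+(-28)=33

Answer: A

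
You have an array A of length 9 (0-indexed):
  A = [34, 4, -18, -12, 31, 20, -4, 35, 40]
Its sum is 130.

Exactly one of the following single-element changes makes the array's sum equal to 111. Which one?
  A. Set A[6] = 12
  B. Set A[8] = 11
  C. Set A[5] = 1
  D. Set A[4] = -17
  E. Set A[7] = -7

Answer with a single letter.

Answer: C

Derivation:
Option A: A[6] -4->12, delta=16, new_sum=130+(16)=146
Option B: A[8] 40->11, delta=-29, new_sum=130+(-29)=101
Option C: A[5] 20->1, delta=-19, new_sum=130+(-19)=111 <-- matches target
Option D: A[4] 31->-17, delta=-48, new_sum=130+(-48)=82
Option E: A[7] 35->-7, delta=-42, new_sum=130+(-42)=88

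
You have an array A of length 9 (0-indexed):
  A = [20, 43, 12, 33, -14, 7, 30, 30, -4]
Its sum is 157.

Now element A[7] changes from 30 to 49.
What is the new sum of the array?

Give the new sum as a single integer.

Old value at index 7: 30
New value at index 7: 49
Delta = 49 - 30 = 19
New sum = old_sum + delta = 157 + (19) = 176

Answer: 176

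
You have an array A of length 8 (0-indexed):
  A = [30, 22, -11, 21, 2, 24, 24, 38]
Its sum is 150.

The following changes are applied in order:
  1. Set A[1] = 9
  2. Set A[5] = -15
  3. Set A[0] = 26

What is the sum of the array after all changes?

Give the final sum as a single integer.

Initial sum: 150
Change 1: A[1] 22 -> 9, delta = -13, sum = 137
Change 2: A[5] 24 -> -15, delta = -39, sum = 98
Change 3: A[0] 30 -> 26, delta = -4, sum = 94

Answer: 94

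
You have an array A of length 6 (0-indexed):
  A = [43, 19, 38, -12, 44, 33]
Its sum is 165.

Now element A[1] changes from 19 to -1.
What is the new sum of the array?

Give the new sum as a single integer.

Answer: 145

Derivation:
Old value at index 1: 19
New value at index 1: -1
Delta = -1 - 19 = -20
New sum = old_sum + delta = 165 + (-20) = 145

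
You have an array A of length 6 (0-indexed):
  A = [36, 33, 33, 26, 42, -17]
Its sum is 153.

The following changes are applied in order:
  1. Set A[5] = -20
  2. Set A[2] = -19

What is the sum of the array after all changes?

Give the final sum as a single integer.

Initial sum: 153
Change 1: A[5] -17 -> -20, delta = -3, sum = 150
Change 2: A[2] 33 -> -19, delta = -52, sum = 98

Answer: 98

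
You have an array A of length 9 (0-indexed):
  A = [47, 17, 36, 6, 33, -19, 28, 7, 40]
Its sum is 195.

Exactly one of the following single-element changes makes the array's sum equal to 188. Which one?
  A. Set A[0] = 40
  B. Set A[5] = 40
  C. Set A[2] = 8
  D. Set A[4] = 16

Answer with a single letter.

Answer: A

Derivation:
Option A: A[0] 47->40, delta=-7, new_sum=195+(-7)=188 <-- matches target
Option B: A[5] -19->40, delta=59, new_sum=195+(59)=254
Option C: A[2] 36->8, delta=-28, new_sum=195+(-28)=167
Option D: A[4] 33->16, delta=-17, new_sum=195+(-17)=178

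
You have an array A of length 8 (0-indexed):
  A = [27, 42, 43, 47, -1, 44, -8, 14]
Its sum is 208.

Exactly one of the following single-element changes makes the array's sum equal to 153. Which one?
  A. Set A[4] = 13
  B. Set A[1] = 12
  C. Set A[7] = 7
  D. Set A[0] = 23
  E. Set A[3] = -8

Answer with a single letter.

Answer: E

Derivation:
Option A: A[4] -1->13, delta=14, new_sum=208+(14)=222
Option B: A[1] 42->12, delta=-30, new_sum=208+(-30)=178
Option C: A[7] 14->7, delta=-7, new_sum=208+(-7)=201
Option D: A[0] 27->23, delta=-4, new_sum=208+(-4)=204
Option E: A[3] 47->-8, delta=-55, new_sum=208+(-55)=153 <-- matches target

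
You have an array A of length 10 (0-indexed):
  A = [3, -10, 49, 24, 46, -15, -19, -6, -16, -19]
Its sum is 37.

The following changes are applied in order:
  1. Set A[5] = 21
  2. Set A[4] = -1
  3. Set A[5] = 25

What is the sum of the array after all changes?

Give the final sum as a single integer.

Answer: 30

Derivation:
Initial sum: 37
Change 1: A[5] -15 -> 21, delta = 36, sum = 73
Change 2: A[4] 46 -> -1, delta = -47, sum = 26
Change 3: A[5] 21 -> 25, delta = 4, sum = 30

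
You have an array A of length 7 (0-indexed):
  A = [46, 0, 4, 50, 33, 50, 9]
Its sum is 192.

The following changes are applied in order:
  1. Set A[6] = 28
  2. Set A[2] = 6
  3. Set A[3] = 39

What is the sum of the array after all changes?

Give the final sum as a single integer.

Initial sum: 192
Change 1: A[6] 9 -> 28, delta = 19, sum = 211
Change 2: A[2] 4 -> 6, delta = 2, sum = 213
Change 3: A[3] 50 -> 39, delta = -11, sum = 202

Answer: 202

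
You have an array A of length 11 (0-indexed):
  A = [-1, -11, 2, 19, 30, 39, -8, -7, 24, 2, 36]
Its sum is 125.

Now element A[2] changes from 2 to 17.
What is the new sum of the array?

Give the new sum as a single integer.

Answer: 140

Derivation:
Old value at index 2: 2
New value at index 2: 17
Delta = 17 - 2 = 15
New sum = old_sum + delta = 125 + (15) = 140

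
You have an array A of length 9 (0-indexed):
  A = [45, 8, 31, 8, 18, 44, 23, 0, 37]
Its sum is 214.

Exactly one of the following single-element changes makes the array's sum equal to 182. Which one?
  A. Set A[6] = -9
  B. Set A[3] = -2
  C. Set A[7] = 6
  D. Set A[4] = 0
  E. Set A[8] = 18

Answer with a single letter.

Answer: A

Derivation:
Option A: A[6] 23->-9, delta=-32, new_sum=214+(-32)=182 <-- matches target
Option B: A[3] 8->-2, delta=-10, new_sum=214+(-10)=204
Option C: A[7] 0->6, delta=6, new_sum=214+(6)=220
Option D: A[4] 18->0, delta=-18, new_sum=214+(-18)=196
Option E: A[8] 37->18, delta=-19, new_sum=214+(-19)=195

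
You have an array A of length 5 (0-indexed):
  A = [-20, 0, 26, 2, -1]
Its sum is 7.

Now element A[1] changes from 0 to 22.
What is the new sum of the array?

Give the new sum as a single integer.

Old value at index 1: 0
New value at index 1: 22
Delta = 22 - 0 = 22
New sum = old_sum + delta = 7 + (22) = 29

Answer: 29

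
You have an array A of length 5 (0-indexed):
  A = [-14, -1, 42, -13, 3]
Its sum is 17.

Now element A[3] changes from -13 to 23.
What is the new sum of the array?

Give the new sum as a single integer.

Answer: 53

Derivation:
Old value at index 3: -13
New value at index 3: 23
Delta = 23 - -13 = 36
New sum = old_sum + delta = 17 + (36) = 53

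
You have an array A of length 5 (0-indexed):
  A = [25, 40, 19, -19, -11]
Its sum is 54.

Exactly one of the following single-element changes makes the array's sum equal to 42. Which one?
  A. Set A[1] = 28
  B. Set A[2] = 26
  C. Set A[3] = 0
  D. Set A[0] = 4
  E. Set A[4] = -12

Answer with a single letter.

Option A: A[1] 40->28, delta=-12, new_sum=54+(-12)=42 <-- matches target
Option B: A[2] 19->26, delta=7, new_sum=54+(7)=61
Option C: A[3] -19->0, delta=19, new_sum=54+(19)=73
Option D: A[0] 25->4, delta=-21, new_sum=54+(-21)=33
Option E: A[4] -11->-12, delta=-1, new_sum=54+(-1)=53

Answer: A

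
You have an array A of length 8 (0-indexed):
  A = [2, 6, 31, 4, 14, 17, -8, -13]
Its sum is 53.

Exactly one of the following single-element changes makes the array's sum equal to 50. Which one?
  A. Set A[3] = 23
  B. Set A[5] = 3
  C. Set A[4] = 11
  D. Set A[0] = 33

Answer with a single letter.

Answer: C

Derivation:
Option A: A[3] 4->23, delta=19, new_sum=53+(19)=72
Option B: A[5] 17->3, delta=-14, new_sum=53+(-14)=39
Option C: A[4] 14->11, delta=-3, new_sum=53+(-3)=50 <-- matches target
Option D: A[0] 2->33, delta=31, new_sum=53+(31)=84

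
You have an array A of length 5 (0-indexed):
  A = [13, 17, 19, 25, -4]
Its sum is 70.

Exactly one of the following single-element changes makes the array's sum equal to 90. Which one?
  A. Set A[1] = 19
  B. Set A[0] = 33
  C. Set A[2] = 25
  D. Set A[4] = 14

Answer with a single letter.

Answer: B

Derivation:
Option A: A[1] 17->19, delta=2, new_sum=70+(2)=72
Option B: A[0] 13->33, delta=20, new_sum=70+(20)=90 <-- matches target
Option C: A[2] 19->25, delta=6, new_sum=70+(6)=76
Option D: A[4] -4->14, delta=18, new_sum=70+(18)=88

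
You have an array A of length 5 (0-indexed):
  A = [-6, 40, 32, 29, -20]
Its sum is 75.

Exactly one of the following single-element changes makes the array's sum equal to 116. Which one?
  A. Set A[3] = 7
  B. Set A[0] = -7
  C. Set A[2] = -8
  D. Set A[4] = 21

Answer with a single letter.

Answer: D

Derivation:
Option A: A[3] 29->7, delta=-22, new_sum=75+(-22)=53
Option B: A[0] -6->-7, delta=-1, new_sum=75+(-1)=74
Option C: A[2] 32->-8, delta=-40, new_sum=75+(-40)=35
Option D: A[4] -20->21, delta=41, new_sum=75+(41)=116 <-- matches target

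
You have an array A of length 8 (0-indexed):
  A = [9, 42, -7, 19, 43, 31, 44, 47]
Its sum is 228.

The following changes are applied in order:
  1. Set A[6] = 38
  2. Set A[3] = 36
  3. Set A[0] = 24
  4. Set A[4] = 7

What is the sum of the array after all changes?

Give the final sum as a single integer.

Initial sum: 228
Change 1: A[6] 44 -> 38, delta = -6, sum = 222
Change 2: A[3] 19 -> 36, delta = 17, sum = 239
Change 3: A[0] 9 -> 24, delta = 15, sum = 254
Change 4: A[4] 43 -> 7, delta = -36, sum = 218

Answer: 218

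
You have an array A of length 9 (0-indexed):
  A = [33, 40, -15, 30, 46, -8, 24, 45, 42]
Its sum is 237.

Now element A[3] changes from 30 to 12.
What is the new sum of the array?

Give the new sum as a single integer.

Answer: 219

Derivation:
Old value at index 3: 30
New value at index 3: 12
Delta = 12 - 30 = -18
New sum = old_sum + delta = 237 + (-18) = 219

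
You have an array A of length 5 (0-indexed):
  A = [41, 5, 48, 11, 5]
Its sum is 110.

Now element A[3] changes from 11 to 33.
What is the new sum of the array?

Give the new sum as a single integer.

Old value at index 3: 11
New value at index 3: 33
Delta = 33 - 11 = 22
New sum = old_sum + delta = 110 + (22) = 132

Answer: 132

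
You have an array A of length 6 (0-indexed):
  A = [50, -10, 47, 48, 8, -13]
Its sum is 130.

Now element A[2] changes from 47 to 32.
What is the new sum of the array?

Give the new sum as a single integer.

Answer: 115

Derivation:
Old value at index 2: 47
New value at index 2: 32
Delta = 32 - 47 = -15
New sum = old_sum + delta = 130 + (-15) = 115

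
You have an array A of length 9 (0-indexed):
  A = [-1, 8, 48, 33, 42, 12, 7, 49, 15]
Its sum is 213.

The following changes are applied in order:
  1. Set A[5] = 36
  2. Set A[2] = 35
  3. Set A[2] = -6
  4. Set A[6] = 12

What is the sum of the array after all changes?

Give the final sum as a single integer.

Answer: 188

Derivation:
Initial sum: 213
Change 1: A[5] 12 -> 36, delta = 24, sum = 237
Change 2: A[2] 48 -> 35, delta = -13, sum = 224
Change 3: A[2] 35 -> -6, delta = -41, sum = 183
Change 4: A[6] 7 -> 12, delta = 5, sum = 188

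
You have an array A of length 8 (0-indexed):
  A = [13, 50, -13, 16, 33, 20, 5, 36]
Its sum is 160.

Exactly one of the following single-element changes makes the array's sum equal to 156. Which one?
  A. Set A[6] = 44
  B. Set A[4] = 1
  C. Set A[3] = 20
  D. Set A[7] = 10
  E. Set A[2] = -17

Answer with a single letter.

Answer: E

Derivation:
Option A: A[6] 5->44, delta=39, new_sum=160+(39)=199
Option B: A[4] 33->1, delta=-32, new_sum=160+(-32)=128
Option C: A[3] 16->20, delta=4, new_sum=160+(4)=164
Option D: A[7] 36->10, delta=-26, new_sum=160+(-26)=134
Option E: A[2] -13->-17, delta=-4, new_sum=160+(-4)=156 <-- matches target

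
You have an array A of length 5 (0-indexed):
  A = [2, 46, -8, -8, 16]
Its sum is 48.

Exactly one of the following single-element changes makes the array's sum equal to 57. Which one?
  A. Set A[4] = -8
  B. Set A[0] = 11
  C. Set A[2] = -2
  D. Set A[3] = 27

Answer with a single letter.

Answer: B

Derivation:
Option A: A[4] 16->-8, delta=-24, new_sum=48+(-24)=24
Option B: A[0] 2->11, delta=9, new_sum=48+(9)=57 <-- matches target
Option C: A[2] -8->-2, delta=6, new_sum=48+(6)=54
Option D: A[3] -8->27, delta=35, new_sum=48+(35)=83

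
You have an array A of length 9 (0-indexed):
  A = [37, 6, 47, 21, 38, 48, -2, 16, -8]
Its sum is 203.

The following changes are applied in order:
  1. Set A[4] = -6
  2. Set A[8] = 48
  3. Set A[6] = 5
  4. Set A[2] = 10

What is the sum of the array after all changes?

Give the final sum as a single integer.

Initial sum: 203
Change 1: A[4] 38 -> -6, delta = -44, sum = 159
Change 2: A[8] -8 -> 48, delta = 56, sum = 215
Change 3: A[6] -2 -> 5, delta = 7, sum = 222
Change 4: A[2] 47 -> 10, delta = -37, sum = 185

Answer: 185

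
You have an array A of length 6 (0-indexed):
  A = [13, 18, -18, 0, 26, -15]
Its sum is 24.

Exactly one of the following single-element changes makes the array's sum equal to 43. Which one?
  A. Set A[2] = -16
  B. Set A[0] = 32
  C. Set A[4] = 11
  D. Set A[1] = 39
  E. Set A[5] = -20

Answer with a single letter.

Answer: B

Derivation:
Option A: A[2] -18->-16, delta=2, new_sum=24+(2)=26
Option B: A[0] 13->32, delta=19, new_sum=24+(19)=43 <-- matches target
Option C: A[4] 26->11, delta=-15, new_sum=24+(-15)=9
Option D: A[1] 18->39, delta=21, new_sum=24+(21)=45
Option E: A[5] -15->-20, delta=-5, new_sum=24+(-5)=19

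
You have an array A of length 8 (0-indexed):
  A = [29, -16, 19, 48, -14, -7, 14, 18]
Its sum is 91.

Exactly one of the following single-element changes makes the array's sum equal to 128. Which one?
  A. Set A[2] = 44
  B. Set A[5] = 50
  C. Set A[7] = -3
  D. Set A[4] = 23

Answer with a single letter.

Option A: A[2] 19->44, delta=25, new_sum=91+(25)=116
Option B: A[5] -7->50, delta=57, new_sum=91+(57)=148
Option C: A[7] 18->-3, delta=-21, new_sum=91+(-21)=70
Option D: A[4] -14->23, delta=37, new_sum=91+(37)=128 <-- matches target

Answer: D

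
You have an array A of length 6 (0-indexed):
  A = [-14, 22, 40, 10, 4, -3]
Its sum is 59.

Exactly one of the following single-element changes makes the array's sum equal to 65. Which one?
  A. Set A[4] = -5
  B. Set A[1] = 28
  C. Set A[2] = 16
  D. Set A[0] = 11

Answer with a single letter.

Option A: A[4] 4->-5, delta=-9, new_sum=59+(-9)=50
Option B: A[1] 22->28, delta=6, new_sum=59+(6)=65 <-- matches target
Option C: A[2] 40->16, delta=-24, new_sum=59+(-24)=35
Option D: A[0] -14->11, delta=25, new_sum=59+(25)=84

Answer: B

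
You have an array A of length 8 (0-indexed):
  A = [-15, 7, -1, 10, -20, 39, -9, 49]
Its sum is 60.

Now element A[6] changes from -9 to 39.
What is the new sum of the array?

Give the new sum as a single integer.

Answer: 108

Derivation:
Old value at index 6: -9
New value at index 6: 39
Delta = 39 - -9 = 48
New sum = old_sum + delta = 60 + (48) = 108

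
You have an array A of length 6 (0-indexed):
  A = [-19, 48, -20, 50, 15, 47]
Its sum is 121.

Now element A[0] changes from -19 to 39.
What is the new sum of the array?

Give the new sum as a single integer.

Answer: 179

Derivation:
Old value at index 0: -19
New value at index 0: 39
Delta = 39 - -19 = 58
New sum = old_sum + delta = 121 + (58) = 179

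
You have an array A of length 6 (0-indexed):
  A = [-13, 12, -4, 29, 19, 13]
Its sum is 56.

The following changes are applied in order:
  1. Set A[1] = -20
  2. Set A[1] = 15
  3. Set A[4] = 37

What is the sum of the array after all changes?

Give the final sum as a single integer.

Answer: 77

Derivation:
Initial sum: 56
Change 1: A[1] 12 -> -20, delta = -32, sum = 24
Change 2: A[1] -20 -> 15, delta = 35, sum = 59
Change 3: A[4] 19 -> 37, delta = 18, sum = 77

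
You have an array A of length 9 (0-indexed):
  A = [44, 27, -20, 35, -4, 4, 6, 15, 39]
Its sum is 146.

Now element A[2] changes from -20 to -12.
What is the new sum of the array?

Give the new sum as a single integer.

Answer: 154

Derivation:
Old value at index 2: -20
New value at index 2: -12
Delta = -12 - -20 = 8
New sum = old_sum + delta = 146 + (8) = 154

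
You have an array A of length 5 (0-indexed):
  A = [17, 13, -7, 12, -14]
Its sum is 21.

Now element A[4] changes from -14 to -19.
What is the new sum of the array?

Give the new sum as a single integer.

Answer: 16

Derivation:
Old value at index 4: -14
New value at index 4: -19
Delta = -19 - -14 = -5
New sum = old_sum + delta = 21 + (-5) = 16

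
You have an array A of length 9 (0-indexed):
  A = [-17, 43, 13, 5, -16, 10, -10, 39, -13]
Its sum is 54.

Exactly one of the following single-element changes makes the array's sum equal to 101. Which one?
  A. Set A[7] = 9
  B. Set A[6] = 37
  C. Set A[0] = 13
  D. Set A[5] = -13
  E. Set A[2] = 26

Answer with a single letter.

Answer: B

Derivation:
Option A: A[7] 39->9, delta=-30, new_sum=54+(-30)=24
Option B: A[6] -10->37, delta=47, new_sum=54+(47)=101 <-- matches target
Option C: A[0] -17->13, delta=30, new_sum=54+(30)=84
Option D: A[5] 10->-13, delta=-23, new_sum=54+(-23)=31
Option E: A[2] 13->26, delta=13, new_sum=54+(13)=67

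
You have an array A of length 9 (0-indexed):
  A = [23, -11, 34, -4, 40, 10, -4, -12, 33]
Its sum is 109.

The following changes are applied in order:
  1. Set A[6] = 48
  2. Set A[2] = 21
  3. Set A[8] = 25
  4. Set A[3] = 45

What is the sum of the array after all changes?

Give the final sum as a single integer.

Answer: 189

Derivation:
Initial sum: 109
Change 1: A[6] -4 -> 48, delta = 52, sum = 161
Change 2: A[2] 34 -> 21, delta = -13, sum = 148
Change 3: A[8] 33 -> 25, delta = -8, sum = 140
Change 4: A[3] -4 -> 45, delta = 49, sum = 189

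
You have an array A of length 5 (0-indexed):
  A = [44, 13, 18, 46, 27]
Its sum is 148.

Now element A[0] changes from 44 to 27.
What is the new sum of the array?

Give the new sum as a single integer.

Answer: 131

Derivation:
Old value at index 0: 44
New value at index 0: 27
Delta = 27 - 44 = -17
New sum = old_sum + delta = 148 + (-17) = 131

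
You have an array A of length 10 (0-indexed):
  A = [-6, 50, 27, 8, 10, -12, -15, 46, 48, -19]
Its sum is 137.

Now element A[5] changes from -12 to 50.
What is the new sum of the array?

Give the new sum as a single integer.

Old value at index 5: -12
New value at index 5: 50
Delta = 50 - -12 = 62
New sum = old_sum + delta = 137 + (62) = 199

Answer: 199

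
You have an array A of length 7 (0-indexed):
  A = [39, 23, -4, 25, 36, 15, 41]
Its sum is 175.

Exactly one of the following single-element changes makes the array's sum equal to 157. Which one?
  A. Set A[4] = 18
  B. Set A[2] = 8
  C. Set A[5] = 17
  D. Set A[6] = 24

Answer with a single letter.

Answer: A

Derivation:
Option A: A[4] 36->18, delta=-18, new_sum=175+(-18)=157 <-- matches target
Option B: A[2] -4->8, delta=12, new_sum=175+(12)=187
Option C: A[5] 15->17, delta=2, new_sum=175+(2)=177
Option D: A[6] 41->24, delta=-17, new_sum=175+(-17)=158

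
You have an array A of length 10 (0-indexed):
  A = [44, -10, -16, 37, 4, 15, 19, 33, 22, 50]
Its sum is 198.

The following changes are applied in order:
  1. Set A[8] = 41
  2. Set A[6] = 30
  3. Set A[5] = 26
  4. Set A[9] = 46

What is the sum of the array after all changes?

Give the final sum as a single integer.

Initial sum: 198
Change 1: A[8] 22 -> 41, delta = 19, sum = 217
Change 2: A[6] 19 -> 30, delta = 11, sum = 228
Change 3: A[5] 15 -> 26, delta = 11, sum = 239
Change 4: A[9] 50 -> 46, delta = -4, sum = 235

Answer: 235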